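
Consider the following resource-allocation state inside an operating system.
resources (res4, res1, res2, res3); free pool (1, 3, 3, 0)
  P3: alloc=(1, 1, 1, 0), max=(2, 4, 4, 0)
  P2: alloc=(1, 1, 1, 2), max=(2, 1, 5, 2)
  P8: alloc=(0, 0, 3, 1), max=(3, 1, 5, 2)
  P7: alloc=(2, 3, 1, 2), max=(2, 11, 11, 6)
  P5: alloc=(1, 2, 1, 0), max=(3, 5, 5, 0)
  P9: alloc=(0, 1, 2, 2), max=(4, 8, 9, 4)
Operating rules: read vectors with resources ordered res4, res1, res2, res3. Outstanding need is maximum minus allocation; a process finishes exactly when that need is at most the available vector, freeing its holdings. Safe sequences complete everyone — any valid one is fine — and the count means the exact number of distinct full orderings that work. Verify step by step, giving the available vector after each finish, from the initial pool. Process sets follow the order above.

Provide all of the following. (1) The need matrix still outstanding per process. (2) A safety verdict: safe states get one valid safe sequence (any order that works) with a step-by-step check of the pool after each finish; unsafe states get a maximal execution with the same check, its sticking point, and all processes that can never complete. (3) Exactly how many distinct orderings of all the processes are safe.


(1) Outstanding need per process (order res4, res1, res2, res3):
  P3: (1, 3, 3, 0)
  P2: (1, 0, 4, 0)
  P8: (3, 1, 2, 1)
  P7: (0, 8, 10, 4)
  P5: (2, 3, 4, 0)
  P9: (4, 7, 7, 2)
(2) SAFE — a valid safe sequence is P3, P5, P2, P8, P9, P7.
Key observation: reading the order forward, P3 is the first process whose need (1, 3, 3, 0) meets the free pool (1, 3, 3, 0) exactly on a resource it requests.
Verifying each step:
  pool = (1, 3, 3, 0)
  run P3 (needs (1, 3, 3, 0), free (1, 3, 3, 0)); after release of (1, 1, 1, 0) the pool is (2, 4, 4, 0)
  run P5 (needs (2, 3, 4, 0), free (2, 4, 4, 0)); after release of (1, 2, 1, 0) the pool is (3, 6, 5, 0)
  run P2 (needs (1, 0, 4, 0), free (3, 6, 5, 0)); after release of (1, 1, 1, 2) the pool is (4, 7, 6, 2)
  run P8 (needs (3, 1, 2, 1), free (4, 7, 6, 2)); after release of (0, 0, 3, 1) the pool is (4, 7, 9, 3)
  run P9 (needs (4, 7, 7, 2), free (4, 7, 9, 3)); after release of (0, 1, 2, 2) the pool is (4, 8, 11, 5)
  run P7 (needs (0, 8, 10, 4), free (4, 8, 11, 5)); after release of (2, 3, 1, 2) the pool is (6, 11, 12, 7)
(3) Exactly 3 of the possible complete orderings are safe sequences.


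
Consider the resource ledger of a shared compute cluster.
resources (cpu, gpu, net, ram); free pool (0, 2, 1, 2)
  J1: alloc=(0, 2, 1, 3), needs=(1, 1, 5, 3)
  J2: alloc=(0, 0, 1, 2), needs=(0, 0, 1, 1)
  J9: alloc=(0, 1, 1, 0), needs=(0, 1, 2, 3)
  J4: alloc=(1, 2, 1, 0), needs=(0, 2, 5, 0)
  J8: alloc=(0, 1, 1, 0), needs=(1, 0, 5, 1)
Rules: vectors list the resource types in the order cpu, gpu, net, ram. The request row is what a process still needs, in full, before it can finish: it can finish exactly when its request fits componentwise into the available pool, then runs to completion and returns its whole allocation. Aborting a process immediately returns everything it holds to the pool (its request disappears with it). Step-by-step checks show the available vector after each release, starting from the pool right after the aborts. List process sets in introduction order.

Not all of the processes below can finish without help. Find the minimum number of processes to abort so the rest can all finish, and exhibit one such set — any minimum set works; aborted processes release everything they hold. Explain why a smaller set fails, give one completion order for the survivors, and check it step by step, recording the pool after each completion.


The answer: abort J4 and J8.
Key observation: aborting J4 and J8 returns (1, 3, 2, 0), and J1 — hopeless before — runs at step 3 with the returned capacity in the pool.
No one abort is enough; case by case: J1 alone leaves J4 blocked (short on net); J2 alone leaves J1 blocked (short on cpu and net); J9 alone leaves J1 blocked (short on cpu and net); J4 alone leaves J1 blocked (short on net); J8 alone leaves J1 blocked (short on cpu and net).
One survivor order: J2, J9, J1. Walking it through (post-abort pool first):
  pool = (1, 5, 3, 2)
  J2: need (0, 0, 1, 1) fits (1, 5, 3, 2); releases (0, 0, 1, 2), pool now (1, 5, 4, 4)
  J9: need (0, 1, 2, 3) fits (1, 5, 4, 4); releases (0, 1, 1, 0), pool now (1, 6, 5, 4)
  J1: need (1, 1, 5, 3) fits (1, 6, 5, 4); releases (0, 2, 1, 3), pool now (1, 8, 6, 7)


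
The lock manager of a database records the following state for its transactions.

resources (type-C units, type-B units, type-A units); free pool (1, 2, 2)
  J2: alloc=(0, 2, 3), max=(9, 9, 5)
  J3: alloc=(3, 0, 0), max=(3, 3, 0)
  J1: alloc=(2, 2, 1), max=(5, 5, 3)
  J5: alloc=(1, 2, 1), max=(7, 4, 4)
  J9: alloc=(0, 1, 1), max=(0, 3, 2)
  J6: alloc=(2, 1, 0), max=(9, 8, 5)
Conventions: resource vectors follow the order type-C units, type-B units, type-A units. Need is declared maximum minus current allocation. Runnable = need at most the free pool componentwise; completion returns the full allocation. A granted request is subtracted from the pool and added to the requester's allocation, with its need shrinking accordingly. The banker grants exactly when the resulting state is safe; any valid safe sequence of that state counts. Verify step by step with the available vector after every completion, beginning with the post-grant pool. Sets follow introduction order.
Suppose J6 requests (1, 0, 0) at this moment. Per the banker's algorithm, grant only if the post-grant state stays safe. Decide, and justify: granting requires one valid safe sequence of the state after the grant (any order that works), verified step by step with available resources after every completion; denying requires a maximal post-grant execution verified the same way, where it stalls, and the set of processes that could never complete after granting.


DENY — the pretend-granted state is unsafe.
Key observation: no order helps: past J9, J3, J1, the free pool tops out at (5, 5, 4), below what each blocked process needs in type-C units.
On the post-grant state, J9, J3, J1 is a maximal run — nothing extends it. Verifying each step:
  pool = (0, 2, 2)
  J9 needs (0, 2, 1) <= (0, 2, 2) -> finishes; pool += (0, 1, 1) = (0, 3, 3)
  J3 needs (0, 3, 0) <= (0, 3, 3) -> finishes; pool += (3, 0, 0) = (3, 3, 3)
  J1 needs (3, 3, 2) <= (3, 3, 3) -> finishes; pool += (2, 2, 1) = (5, 5, 4)
  blocked: J2 wants (9, 7, 2), pool (5, 5, 4) — not enough type-C units and type-B units
  blocked: J5 wants (6, 2, 3), pool (5, 5, 4) — not enough type-C units
  blocked: J6 wants (6, 7, 5), pool (5, 5, 4) — not enough type-C units, type-B units and type-A units
Processes that could never finish after the grant: J2, J5 and J6.


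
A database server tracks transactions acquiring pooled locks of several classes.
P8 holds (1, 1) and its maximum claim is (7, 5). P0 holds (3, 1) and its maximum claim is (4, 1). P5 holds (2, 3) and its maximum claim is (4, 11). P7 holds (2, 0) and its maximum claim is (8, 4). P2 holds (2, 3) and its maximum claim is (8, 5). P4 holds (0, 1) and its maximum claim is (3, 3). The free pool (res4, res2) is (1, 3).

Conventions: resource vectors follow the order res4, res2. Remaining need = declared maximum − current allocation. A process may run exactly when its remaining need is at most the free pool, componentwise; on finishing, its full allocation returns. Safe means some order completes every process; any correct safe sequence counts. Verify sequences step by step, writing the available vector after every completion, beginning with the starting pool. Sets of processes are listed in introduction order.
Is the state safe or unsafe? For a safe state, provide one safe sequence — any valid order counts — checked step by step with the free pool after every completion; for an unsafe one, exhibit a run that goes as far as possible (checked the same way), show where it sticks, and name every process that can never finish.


The state is UNSAFE.
Key observation: after P0, P4 the pool peaks at (4, 5), and each blocked process is short somewhere: P8 on res4; P5 on res2; P7 on res4; P2 on res4.
A maximal execution: P0, P4 — then nothing else fits. Verifying each step:
  pool = (1, 3)
  run P0 (needs (1, 0), free (1, 3)); after release of (3, 1) the pool is (4, 4)
  run P4 (needs (3, 2), free (4, 4)); after release of (0, 1) the pool is (4, 5)
  P8 still needs (6, 4) but only (4, 5) is free — short on res4
  P5 still needs (2, 8) but only (4, 5) is free — short on res2
  P7 still needs (6, 4) but only (4, 5) is free — short on res4
  P2 still needs (6, 2) but only (4, 5) is free — short on res4
Processes that can never finish: P8, P5, P7 and P2.


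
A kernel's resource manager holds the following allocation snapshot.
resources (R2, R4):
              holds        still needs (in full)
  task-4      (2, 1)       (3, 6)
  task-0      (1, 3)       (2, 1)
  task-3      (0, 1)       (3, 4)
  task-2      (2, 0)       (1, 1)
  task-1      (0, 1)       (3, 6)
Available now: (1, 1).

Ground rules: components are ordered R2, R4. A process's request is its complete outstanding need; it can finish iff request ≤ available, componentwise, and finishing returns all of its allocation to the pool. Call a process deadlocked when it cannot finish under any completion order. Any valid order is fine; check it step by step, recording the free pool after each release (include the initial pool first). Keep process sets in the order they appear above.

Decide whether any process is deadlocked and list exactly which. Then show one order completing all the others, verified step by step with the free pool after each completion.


Deadlocked set: task-4 and task-1.
Key observation: even finishing task-2, task-0, task-3 leaves just (4, 5) free — too little R4 for any of the remaining processes.
The rest can finish in the order task-2, task-0, task-3. Step-by-step check:
  pool = (1, 1)
  run task-2 (needs (1, 1), free (1, 1)); after release of (2, 0) the pool is (3, 1)
  run task-0 (needs (2, 1), free (3, 1)); after release of (1, 3) the pool is (4, 4)
  run task-3 (needs (3, 4), free (4, 4)); after release of (0, 1) the pool is (4, 5)
The stuck group stays short no matter what:
  task-4 cannot run: need (3, 6) vs free (4, 5) (insufficient R4)
  task-1 cannot run: need (3, 6) vs free (4, 5) (insufficient R4)


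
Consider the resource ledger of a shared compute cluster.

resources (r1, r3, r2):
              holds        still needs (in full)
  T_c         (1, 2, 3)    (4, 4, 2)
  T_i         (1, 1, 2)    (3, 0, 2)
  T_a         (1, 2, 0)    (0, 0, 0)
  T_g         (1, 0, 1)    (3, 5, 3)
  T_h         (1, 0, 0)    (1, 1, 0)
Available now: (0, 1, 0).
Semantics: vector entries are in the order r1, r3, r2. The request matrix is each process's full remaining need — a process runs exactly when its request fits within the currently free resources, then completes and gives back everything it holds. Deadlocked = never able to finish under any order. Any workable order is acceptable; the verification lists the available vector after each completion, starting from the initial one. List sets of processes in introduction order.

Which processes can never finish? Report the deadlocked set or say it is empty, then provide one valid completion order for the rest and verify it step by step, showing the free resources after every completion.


The deadlocked set is T_c, T_i and T_g.
Key observation: no order helps: past T_a, T_h, the free pool tops out at (2, 3, 0), below what each blocked process needs in r1.
The rest can finish in the order T_a, T_h. Walking it through:
  pool = (0, 1, 0)
  T_a needs (0, 0, 0) <= (0, 1, 0) -> finishes; pool += (1, 2, 0) = (1, 3, 0)
  T_h needs (1, 1, 0) <= (1, 3, 0) -> finishes; pool += (1, 0, 0) = (2, 3, 0)
The blocked processes can never fit:
  T_c cannot run: need (4, 4, 2) vs free (2, 3, 0) (insufficient r1, r3 and r2)
  T_i cannot run: need (3, 0, 2) vs free (2, 3, 0) (insufficient r1 and r2)
  T_g cannot run: need (3, 5, 3) vs free (2, 3, 0) (insufficient r1, r3 and r2)


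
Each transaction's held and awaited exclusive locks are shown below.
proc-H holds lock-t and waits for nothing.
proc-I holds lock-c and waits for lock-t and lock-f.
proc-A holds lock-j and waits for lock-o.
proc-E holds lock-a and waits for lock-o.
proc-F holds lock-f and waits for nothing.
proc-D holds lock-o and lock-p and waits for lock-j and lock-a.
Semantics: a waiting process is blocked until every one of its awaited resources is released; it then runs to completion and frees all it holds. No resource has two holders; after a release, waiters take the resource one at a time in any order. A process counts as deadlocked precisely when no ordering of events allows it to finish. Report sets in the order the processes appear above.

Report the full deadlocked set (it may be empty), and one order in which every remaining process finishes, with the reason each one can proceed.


The deadlocked set is proc-A, proc-E and proc-D.
Key observation: the loop proc-A -> proc-D -> proc-A blocks itself forever; proc-E is caught in further circular waits.
One completion order for the rest: proc-H, proc-F, proc-I.
Step-by-step check:
  proc-H waits on nothing -> runs at once and releases lock-t
  proc-F waits on nothing -> runs at once and releases lock-f
  proc-I waits on lock-t and lock-f — all released -> runs and releases lock-c


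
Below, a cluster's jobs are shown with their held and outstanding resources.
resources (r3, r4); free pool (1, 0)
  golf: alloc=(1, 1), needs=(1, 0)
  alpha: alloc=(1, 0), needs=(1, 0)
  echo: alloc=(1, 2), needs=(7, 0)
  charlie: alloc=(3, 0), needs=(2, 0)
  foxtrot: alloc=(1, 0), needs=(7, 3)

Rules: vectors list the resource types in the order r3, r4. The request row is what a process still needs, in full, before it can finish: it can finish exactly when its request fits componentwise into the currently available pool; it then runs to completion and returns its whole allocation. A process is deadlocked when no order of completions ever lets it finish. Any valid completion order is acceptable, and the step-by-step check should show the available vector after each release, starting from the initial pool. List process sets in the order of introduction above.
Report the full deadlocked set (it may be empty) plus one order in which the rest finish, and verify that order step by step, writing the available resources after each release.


The deadlocked set is echo and foxtrot.
Key observation: even finishing alpha, charlie, golf leaves just (6, 1) free — too little r3 for any of the remaining processes.
The rest can finish in the order alpha, charlie, golf. Check, step by step:
  pool = (1, 0)
  run alpha (needs (1, 0), free (1, 0)); after release of (1, 0) the pool is (2, 0)
  run charlie (needs (2, 0), free (2, 0)); after release of (3, 0) the pool is (5, 0)
  run golf (needs (1, 0), free (5, 0)); after release of (1, 1) the pool is (6, 1)
The blocked processes can never fit:
  echo still needs (7, 0) but only (6, 1) is free — short on r3
  foxtrot still needs (7, 3) but only (6, 1) is free — short on r3 and r4


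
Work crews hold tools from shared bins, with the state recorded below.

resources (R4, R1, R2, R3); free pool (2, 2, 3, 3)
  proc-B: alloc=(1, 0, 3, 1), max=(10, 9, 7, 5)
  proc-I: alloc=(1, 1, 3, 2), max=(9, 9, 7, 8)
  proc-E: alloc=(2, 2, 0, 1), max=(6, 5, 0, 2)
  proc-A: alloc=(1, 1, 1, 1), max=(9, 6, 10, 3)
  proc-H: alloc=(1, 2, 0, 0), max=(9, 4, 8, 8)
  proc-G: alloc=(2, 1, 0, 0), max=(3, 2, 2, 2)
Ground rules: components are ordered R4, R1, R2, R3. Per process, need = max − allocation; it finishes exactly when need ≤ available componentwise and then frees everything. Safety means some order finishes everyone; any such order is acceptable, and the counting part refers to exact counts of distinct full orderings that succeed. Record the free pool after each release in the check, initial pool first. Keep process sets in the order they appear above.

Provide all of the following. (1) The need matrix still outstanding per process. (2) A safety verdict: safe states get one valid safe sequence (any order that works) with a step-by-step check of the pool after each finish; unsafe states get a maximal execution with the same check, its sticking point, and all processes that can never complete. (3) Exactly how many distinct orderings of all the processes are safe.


(1) Remaining need (order R4, R1, R2, R3):
  proc-B: (9, 9, 4, 4)
  proc-I: (8, 8, 4, 6)
  proc-E: (4, 3, 0, 1)
  proc-A: (8, 5, 9, 2)
  proc-H: (8, 2, 8, 8)
  proc-G: (1, 1, 2, 2)
(2) UNSAFE.
Key observation: the wall is R4: completing proc-G, proc-E brings the pool only to (6, 5, 3, 4), and all the rest need more.
Going as far as possible: proc-G, proc-E; after that, nothing fits. Step-by-step check:
  pool = (2, 2, 3, 3)
  proc-G: need (1, 1, 2, 2) fits (2, 2, 3, 3); releases (2, 1, 0, 0), pool now (4, 3, 3, 3)
  proc-E: need (4, 3, 0, 1) fits (4, 3, 3, 3); releases (2, 2, 0, 1), pool now (6, 5, 3, 4)
  blocked: proc-B wants (9, 9, 4, 4), pool (6, 5, 3, 4) — not enough R4, R1 and R2
  blocked: proc-I wants (8, 8, 4, 6), pool (6, 5, 3, 4) — not enough R4, R1, R2 and R3
  blocked: proc-A wants (8, 5, 9, 2), pool (6, 5, 3, 4) — not enough R4 and R2
  blocked: proc-H wants (8, 2, 8, 8), pool (6, 5, 3, 4) — not enough R4, R2 and R3
Never able to finish: proc-B, proc-I, proc-A and proc-H.
(3) Precisely 0 of the possible complete orderings are safe sequences.


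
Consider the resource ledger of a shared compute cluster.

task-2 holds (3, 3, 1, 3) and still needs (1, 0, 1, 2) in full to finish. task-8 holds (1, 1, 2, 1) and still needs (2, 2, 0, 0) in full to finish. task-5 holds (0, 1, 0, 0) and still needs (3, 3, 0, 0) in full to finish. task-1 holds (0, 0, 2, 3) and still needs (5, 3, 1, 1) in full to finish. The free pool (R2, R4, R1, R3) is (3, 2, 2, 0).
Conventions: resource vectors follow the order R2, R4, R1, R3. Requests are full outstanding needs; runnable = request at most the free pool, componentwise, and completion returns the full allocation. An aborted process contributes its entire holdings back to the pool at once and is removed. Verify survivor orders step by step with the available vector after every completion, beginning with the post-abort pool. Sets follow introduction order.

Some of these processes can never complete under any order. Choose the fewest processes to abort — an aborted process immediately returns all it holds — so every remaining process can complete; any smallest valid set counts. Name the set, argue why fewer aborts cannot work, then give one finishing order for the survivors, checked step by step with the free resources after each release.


The answer: abort task-2.
Key observation: task-1 was stuck for good until task-2 gave back (3, 3, 1, 3); in the order shown it finishes at step 2.
Minimality: the empty abort set fails — the state is deadlocked as it stands.
One survivor order: task-8, task-1, task-5. Walking it through (post-abort pool first):
  pool = (6, 5, 3, 3)
  task-8: need (2, 2, 0, 0) fits (6, 5, 3, 3); releases (1, 1, 2, 1), pool now (7, 6, 5, 4)
  task-1: need (5, 3, 1, 1) fits (7, 6, 5, 4); releases (0, 0, 2, 3), pool now (7, 6, 7, 7)
  task-5: need (3, 3, 0, 0) fits (7, 6, 7, 7); releases (0, 1, 0, 0), pool now (7, 7, 7, 7)


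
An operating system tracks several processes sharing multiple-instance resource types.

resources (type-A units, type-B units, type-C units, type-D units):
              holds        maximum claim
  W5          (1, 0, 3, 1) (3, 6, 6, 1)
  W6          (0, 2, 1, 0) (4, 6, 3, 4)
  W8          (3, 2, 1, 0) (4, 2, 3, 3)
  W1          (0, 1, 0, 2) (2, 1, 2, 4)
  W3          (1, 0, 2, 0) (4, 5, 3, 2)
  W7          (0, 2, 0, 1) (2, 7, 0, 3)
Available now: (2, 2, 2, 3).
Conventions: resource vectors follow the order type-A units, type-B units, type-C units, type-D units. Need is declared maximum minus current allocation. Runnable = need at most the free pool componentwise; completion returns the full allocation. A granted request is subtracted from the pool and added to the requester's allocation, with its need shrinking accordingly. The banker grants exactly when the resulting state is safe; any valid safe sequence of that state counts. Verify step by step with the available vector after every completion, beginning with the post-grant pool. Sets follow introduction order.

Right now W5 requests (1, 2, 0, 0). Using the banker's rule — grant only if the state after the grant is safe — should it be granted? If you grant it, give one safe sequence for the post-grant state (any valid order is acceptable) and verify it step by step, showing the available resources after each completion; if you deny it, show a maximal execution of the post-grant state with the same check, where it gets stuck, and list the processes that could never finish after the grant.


DENY — the pretend-granted state is unsafe.
Key observation: once W8, W1 finish, the pool peaks at (4, 3, 3, 5) — and every remaining process still needs more type-B units than that.
On the post-grant state, W8, W1 is a maximal run — nothing extends it. Walking it through:
  pool = (1, 0, 2, 3)
  W8: need (1, 0, 2, 3) fits (1, 0, 2, 3); releases (3, 2, 1, 0), pool now (4, 2, 3, 3)
  W1: need (2, 0, 2, 2) fits (4, 2, 3, 3); releases (0, 1, 0, 2), pool now (4, 3, 3, 5)
  blocked: W5 wants (1, 4, 3, 0), pool (4, 3, 3, 5) — not enough type-B units
  blocked: W6 wants (4, 4, 2, 4), pool (4, 3, 3, 5) — not enough type-B units
  blocked: W3 wants (3, 5, 1, 2), pool (4, 3, 3, 5) — not enough type-B units
  blocked: W7 wants (2, 5, 0, 2), pool (4, 3, 3, 5) — not enough type-B units
Post-grant, the permanently blocked set is W5, W6, W3 and W7.


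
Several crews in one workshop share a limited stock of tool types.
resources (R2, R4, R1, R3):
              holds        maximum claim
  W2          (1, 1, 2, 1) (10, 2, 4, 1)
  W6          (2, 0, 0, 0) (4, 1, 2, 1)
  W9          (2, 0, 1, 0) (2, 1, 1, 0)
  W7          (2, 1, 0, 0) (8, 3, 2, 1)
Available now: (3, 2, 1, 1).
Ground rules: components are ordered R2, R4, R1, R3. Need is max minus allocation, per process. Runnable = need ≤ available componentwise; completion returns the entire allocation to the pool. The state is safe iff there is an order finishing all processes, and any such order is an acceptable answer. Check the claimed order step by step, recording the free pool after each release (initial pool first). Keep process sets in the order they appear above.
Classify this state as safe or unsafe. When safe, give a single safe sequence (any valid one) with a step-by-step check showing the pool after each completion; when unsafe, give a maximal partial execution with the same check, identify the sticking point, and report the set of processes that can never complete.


SAFE — a valid safe sequence is W9, W6, W7, W2.
Key observation: W6 is the earliest step where a requested resource binds exactly: need (2, 1, 2, 1), pool (5, 2, 2, 1) at its turn.
Check, step by step:
  pool = (3, 2, 1, 1)
  W9 needs (0, 1, 0, 0) <= (3, 2, 1, 1) -> finishes; pool += (2, 0, 1, 0) = (5, 2, 2, 1)
  W6 needs (2, 1, 2, 1) <= (5, 2, 2, 1) -> finishes; pool += (2, 0, 0, 0) = (7, 2, 2, 1)
  W7 needs (6, 2, 2, 1) <= (7, 2, 2, 1) -> finishes; pool += (2, 1, 0, 0) = (9, 3, 2, 1)
  W2 needs (9, 1, 2, 0) <= (9, 3, 2, 1) -> finishes; pool += (1, 1, 2, 1) = (10, 4, 4, 2)


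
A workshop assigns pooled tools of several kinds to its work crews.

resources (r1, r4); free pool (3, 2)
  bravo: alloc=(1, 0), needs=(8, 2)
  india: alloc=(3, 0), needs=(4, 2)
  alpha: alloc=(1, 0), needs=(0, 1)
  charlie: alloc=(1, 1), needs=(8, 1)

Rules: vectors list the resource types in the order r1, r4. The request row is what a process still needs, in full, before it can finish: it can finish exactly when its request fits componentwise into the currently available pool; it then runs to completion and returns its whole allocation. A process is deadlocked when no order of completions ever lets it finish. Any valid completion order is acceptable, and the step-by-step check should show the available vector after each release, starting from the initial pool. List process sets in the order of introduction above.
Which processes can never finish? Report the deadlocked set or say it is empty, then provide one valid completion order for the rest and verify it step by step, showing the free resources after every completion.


Deadlocked set: bravo and charlie.
Key observation: no order helps: past alpha, india, the free pool tops out at (7, 2), below what each blocked process needs in r1.
The rest can finish in the order alpha, india. Walking it through:
  pool = (3, 2)
  alpha needs (0, 1) <= (3, 2) -> finishes; pool += (1, 0) = (4, 2)
  india needs (4, 2) <= (4, 2) -> finishes; pool += (3, 0) = (7, 2)
The blocked processes can never fit:
  blocked: bravo wants (8, 2), pool (7, 2) — not enough r1
  blocked: charlie wants (8, 1), pool (7, 2) — not enough r1


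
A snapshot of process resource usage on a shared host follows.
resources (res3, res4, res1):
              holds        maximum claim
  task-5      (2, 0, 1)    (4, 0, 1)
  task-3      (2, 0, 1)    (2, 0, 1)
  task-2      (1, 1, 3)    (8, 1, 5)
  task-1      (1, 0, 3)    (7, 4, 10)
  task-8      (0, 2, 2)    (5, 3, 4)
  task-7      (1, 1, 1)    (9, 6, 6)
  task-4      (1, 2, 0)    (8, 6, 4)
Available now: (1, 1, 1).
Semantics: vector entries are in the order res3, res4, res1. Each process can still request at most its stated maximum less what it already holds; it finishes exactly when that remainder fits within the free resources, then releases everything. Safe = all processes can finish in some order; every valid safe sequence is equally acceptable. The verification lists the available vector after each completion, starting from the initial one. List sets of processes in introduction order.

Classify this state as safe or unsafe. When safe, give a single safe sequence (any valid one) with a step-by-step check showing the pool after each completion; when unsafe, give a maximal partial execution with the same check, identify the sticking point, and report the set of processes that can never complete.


UNSAFE.
Key observation: no order helps: past task-3, task-5, task-8, the free pool tops out at (5, 3, 5), below what each blocked process needs in res3.
The run task-3, task-5, task-8 cannot be extended any further. Step-by-step check:
  pool = (1, 1, 1)
  task-3: need (0, 0, 0) fits (1, 1, 1); releases (2, 0, 1), pool now (3, 1, 2)
  task-5: need (2, 0, 0) fits (3, 1, 2); releases (2, 0, 1), pool now (5, 1, 3)
  task-8: need (5, 1, 2) fits (5, 1, 3); releases (0, 2, 2), pool now (5, 3, 5)
  task-2 cannot run: need (7, 0, 2) vs free (5, 3, 5) (insufficient res3)
  task-1 cannot run: need (6, 4, 7) vs free (5, 3, 5) (insufficient res3, res4 and res1)
  task-7 cannot run: need (8, 5, 5) vs free (5, 3, 5) (insufficient res3 and res4)
  task-4 cannot run: need (7, 4, 4) vs free (5, 3, 5) (insufficient res3 and res4)
Permanently blocked: task-2, task-1, task-7 and task-4.


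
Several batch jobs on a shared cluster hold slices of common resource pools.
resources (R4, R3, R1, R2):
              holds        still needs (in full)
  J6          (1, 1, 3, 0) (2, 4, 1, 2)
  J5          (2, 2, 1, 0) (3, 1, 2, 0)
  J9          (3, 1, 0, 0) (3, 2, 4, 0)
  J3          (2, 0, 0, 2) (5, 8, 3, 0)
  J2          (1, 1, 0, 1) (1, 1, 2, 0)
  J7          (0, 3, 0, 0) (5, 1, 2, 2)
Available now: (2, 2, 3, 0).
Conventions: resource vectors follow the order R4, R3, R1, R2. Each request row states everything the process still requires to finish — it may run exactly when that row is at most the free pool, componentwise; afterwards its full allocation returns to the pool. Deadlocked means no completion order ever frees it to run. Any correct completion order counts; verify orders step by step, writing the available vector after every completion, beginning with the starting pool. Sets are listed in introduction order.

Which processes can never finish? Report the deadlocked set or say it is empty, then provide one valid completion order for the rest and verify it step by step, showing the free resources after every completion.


Deadlocked set: J6, J3 and J7.
Key observation: after J2, J5, J9 the pool peaks at (8, 6, 4, 1), and each blocked process is short somewhere: J6 on R2; J3 on R3; J7 on R2.
A valid finishing order for the others: J2, J5, J9. Verifying each step:
  pool = (2, 2, 3, 0)
  run J2 (needs (1, 1, 2, 0), free (2, 2, 3, 0)); after release of (1, 1, 0, 1) the pool is (3, 3, 3, 1)
  run J5 (needs (3, 1, 2, 0), free (3, 3, 3, 1)); after release of (2, 2, 1, 0) the pool is (5, 5, 4, 1)
  run J9 (needs (3, 2, 4, 0), free (5, 5, 4, 1)); after release of (3, 1, 0, 0) the pool is (8, 6, 4, 1)
The blocked processes can never fit:
  J6 still needs (2, 4, 1, 2) but only (8, 6, 4, 1) is free — short on R2
  J3 still needs (5, 8, 3, 0) but only (8, 6, 4, 1) is free — short on R3
  J7 still needs (5, 1, 2, 2) but only (8, 6, 4, 1) is free — short on R2


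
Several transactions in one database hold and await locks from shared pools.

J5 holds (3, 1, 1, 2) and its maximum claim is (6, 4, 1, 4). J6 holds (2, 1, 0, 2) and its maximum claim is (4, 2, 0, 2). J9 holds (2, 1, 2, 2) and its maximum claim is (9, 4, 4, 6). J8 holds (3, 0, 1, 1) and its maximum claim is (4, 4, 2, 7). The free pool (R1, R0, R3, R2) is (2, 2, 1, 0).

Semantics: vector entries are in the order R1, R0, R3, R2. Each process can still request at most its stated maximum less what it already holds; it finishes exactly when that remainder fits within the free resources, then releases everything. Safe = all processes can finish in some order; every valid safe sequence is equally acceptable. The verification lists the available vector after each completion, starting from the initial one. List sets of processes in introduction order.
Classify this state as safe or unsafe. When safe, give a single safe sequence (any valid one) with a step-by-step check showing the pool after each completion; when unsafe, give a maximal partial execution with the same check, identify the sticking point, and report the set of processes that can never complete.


SAFE — a valid safe sequence is J6, J5, J9, J8.
Key observation: the order's first zero-slack moment is J6 ((2, 1, 0, 0) needed, (2, 2, 1, 0) free — a requested resource with nothing to spare).
Verifying each step:
  pool = (2, 2, 1, 0)
  J6: need (2, 1, 0, 0) fits (2, 2, 1, 0); releases (2, 1, 0, 2), pool now (4, 3, 1, 2)
  J5: need (3, 3, 0, 2) fits (4, 3, 1, 2); releases (3, 1, 1, 2), pool now (7, 4, 2, 4)
  J9: need (7, 3, 2, 4) fits (7, 4, 2, 4); releases (2, 1, 2, 2), pool now (9, 5, 4, 6)
  J8: need (1, 4, 1, 6) fits (9, 5, 4, 6); releases (3, 0, 1, 1), pool now (12, 5, 5, 7)


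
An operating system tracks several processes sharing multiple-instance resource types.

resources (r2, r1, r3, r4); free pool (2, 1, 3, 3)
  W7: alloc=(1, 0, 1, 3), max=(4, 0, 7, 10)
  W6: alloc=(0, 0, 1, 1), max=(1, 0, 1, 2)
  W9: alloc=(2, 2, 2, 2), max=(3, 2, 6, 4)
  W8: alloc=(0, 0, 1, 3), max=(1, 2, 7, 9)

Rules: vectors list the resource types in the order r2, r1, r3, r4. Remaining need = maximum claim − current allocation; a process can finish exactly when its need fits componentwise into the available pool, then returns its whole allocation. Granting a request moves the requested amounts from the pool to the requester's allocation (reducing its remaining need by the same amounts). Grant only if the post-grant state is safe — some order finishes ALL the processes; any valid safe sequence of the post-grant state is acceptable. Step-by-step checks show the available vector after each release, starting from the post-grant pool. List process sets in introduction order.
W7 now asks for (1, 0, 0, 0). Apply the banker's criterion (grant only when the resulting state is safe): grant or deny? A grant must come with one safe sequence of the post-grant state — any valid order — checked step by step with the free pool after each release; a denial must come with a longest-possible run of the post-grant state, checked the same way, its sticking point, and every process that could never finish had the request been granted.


GRANT: granting preserves safety; a valid post-grant sequence is W6, W9, W8, W7.
Key observation: after the grant the pool drops to (1, 1, 3, 3), which still lets W6 finish first and unwind the rest.
Verifying the post-grant state step by step:
  pool = (1, 1, 3, 3)
  run W6 (needs (1, 0, 0, 1), free (1, 1, 3, 3)); after release of (0, 0, 1, 1) the pool is (1, 1, 4, 4)
  run W9 (needs (1, 0, 4, 2), free (1, 1, 4, 4)); after release of (2, 2, 2, 2) the pool is (3, 3, 6, 6)
  run W8 (needs (1, 2, 6, 6), free (3, 3, 6, 6)); after release of (0, 0, 1, 3) the pool is (3, 3, 7, 9)
  run W7 (needs (2, 0, 6, 7), free (3, 3, 7, 9)); after release of (2, 0, 1, 3) the pool is (5, 3, 8, 12)


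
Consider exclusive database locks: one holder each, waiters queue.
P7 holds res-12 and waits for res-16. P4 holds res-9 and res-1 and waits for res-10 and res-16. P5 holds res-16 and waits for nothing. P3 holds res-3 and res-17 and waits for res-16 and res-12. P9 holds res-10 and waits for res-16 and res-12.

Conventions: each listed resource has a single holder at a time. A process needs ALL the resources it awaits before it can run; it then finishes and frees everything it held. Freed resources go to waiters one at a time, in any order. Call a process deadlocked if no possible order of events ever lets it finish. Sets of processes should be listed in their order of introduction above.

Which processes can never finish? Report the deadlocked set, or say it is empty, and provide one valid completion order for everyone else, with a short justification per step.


The deadlocked set is empty.
Key observation: although several processes wait, no cycle exists — each chain bottoms out at a free runner.
One completion order for the rest: P5, P7, P3, P9, P4.
Check, step by step:
  run P5 (it waits on nothing); releases res-16
  run P7 (all its waits — res-16 — are resolved); releases res-12
  run P3 (all its waits — res-16 and res-12 — are resolved); releases res-3 and res-17
  run P9 (all its waits — res-16 and res-12 — are resolved); releases res-10
  run P4 (all its waits — res-10 and res-16 — are resolved); releases res-9 and res-1


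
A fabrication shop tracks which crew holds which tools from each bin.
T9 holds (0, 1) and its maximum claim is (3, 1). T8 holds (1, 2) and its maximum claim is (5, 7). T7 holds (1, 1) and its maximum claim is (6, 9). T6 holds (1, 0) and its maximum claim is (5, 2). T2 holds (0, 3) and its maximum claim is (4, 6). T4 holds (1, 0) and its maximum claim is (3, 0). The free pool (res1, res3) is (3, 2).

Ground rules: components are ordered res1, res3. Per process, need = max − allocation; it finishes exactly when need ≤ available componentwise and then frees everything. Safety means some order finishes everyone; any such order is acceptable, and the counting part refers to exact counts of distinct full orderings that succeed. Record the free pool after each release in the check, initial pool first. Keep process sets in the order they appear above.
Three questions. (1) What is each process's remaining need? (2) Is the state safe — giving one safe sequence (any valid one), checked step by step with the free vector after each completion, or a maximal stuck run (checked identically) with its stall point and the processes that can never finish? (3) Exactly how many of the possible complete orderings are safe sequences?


(1) Remaining need (order res1, res3):
  T9: (3, 0)
  T8: (4, 5)
  T7: (5, 8)
  T6: (4, 2)
  T2: (4, 3)
  T4: (2, 0)
(2) SAFE — a valid safe sequence is T9, T4, T2, T8, T6, T7.
Key observation: at T9 the run first touches a limit — (3, 0) against (3, 2), exact on a resource it actually requests.
Walking it through:
  pool = (3, 2)
  run T9 (needs (3, 0), free (3, 2)); after release of (0, 1) the pool is (3, 3)
  run T4 (needs (2, 0), free (3, 3)); after release of (1, 0) the pool is (4, 3)
  run T2 (needs (4, 3), free (4, 3)); after release of (0, 3) the pool is (4, 6)
  run T8 (needs (4, 5), free (4, 6)); after release of (1, 2) the pool is (5, 8)
  run T6 (needs (4, 2), free (5, 8)); after release of (1, 0) the pool is (6, 8)
  run T7 (needs (5, 8), free (6, 8)); after release of (1, 1) the pool is (7, 9)
(3) Exactly 9 of the possible complete orderings are safe sequences.


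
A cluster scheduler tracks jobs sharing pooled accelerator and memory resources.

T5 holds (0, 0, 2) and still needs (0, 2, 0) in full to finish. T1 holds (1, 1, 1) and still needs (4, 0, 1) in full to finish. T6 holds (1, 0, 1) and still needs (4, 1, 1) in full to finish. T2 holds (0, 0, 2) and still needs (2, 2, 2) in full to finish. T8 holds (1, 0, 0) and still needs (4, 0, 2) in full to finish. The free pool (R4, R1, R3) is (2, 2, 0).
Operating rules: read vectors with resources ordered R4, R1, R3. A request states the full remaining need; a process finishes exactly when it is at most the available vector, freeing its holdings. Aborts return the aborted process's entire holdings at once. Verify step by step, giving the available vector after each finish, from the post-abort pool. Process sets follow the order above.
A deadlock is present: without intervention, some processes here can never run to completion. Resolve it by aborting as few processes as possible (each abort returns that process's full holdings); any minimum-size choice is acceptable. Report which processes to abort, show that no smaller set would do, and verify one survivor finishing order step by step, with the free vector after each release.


Abort T6 and T8.
Key observation: T1 was stuck for good until T6 and T8 gave back (2, 0, 1); in the order shown it finishes at step 1.
Why nothing smaller works — every single abort fails: T5 alone leaves T1 blocked (short on R4); T1 alone leaves T6 blocked (short on R4); T6 alone leaves T1 blocked (short on R4); T2 alone leaves T1 blocked (short on R4); T8 alone leaves T1 blocked (short on R4).
One survivor order: T1, T2, T5. Verifying each step (post-abort pool first):
  pool = (4, 2, 1)
  T1 needs (4, 0, 1) <= (4, 2, 1) -> finishes; pool += (1, 1, 1) = (5, 3, 2)
  T2 needs (2, 2, 2) <= (5, 3, 2) -> finishes; pool += (0, 0, 2) = (5, 3, 4)
  T5 needs (0, 2, 0) <= (5, 3, 4) -> finishes; pool += (0, 0, 2) = (5, 3, 6)


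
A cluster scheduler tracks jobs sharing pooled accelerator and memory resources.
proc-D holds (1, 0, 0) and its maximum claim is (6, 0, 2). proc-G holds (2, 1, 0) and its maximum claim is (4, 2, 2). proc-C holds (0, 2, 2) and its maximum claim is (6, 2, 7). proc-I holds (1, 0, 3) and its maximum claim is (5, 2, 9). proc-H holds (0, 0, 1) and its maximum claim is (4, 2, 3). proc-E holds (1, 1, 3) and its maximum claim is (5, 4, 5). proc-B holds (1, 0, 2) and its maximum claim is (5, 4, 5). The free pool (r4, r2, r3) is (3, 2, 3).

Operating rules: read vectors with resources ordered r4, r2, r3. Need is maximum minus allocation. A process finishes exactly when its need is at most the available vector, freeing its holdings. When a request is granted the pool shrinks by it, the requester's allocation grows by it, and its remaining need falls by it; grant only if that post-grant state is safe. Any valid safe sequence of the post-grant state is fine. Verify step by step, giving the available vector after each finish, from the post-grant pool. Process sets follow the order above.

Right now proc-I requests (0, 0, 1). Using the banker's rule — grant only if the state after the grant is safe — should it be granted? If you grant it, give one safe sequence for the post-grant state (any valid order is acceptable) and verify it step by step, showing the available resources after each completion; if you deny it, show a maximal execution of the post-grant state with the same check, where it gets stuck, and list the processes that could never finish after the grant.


GRANT — the state after the grant stays safe, e.g. via proc-G, proc-E, proc-C, proc-I, proc-B, proc-D, proc-H.
Key observation: the grant leaves (3, 2, 2) free — enough for proc-G, whose release restarts the cascade.
Verifying the post-grant state step by step:
  pool = (3, 2, 2)
  proc-G needs (2, 1, 2) <= (3, 2, 2) -> finishes; pool += (2, 1, 0) = (5, 3, 2)
  proc-E needs (4, 3, 2) <= (5, 3, 2) -> finishes; pool += (1, 1, 3) = (6, 4, 5)
  proc-C needs (6, 0, 5) <= (6, 4, 5) -> finishes; pool += (0, 2, 2) = (6, 6, 7)
  proc-I needs (4, 2, 5) <= (6, 6, 7) -> finishes; pool += (1, 0, 4) = (7, 6, 11)
  proc-B needs (4, 4, 3) <= (7, 6, 11) -> finishes; pool += (1, 0, 2) = (8, 6, 13)
  proc-D needs (5, 0, 2) <= (8, 6, 13) -> finishes; pool += (1, 0, 0) = (9, 6, 13)
  proc-H needs (4, 2, 2) <= (9, 6, 13) -> finishes; pool += (0, 0, 1) = (9, 6, 14)
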